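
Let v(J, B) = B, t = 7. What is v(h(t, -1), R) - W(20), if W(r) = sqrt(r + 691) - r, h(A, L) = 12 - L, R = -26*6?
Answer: -136 - 3*sqrt(79) ≈ -162.66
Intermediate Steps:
R = -156
W(r) = sqrt(691 + r) - r
v(h(t, -1), R) - W(20) = -156 - (sqrt(691 + 20) - 1*20) = -156 - (sqrt(711) - 20) = -156 - (3*sqrt(79) - 20) = -156 - (-20 + 3*sqrt(79)) = -156 + (20 - 3*sqrt(79)) = -136 - 3*sqrt(79)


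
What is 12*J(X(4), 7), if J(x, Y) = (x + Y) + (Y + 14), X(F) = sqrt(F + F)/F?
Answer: 336 + 6*sqrt(2) ≈ 344.49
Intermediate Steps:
X(F) = sqrt(2)/sqrt(F) (X(F) = sqrt(2*F)/F = (sqrt(2)*sqrt(F))/F = sqrt(2)/sqrt(F))
J(x, Y) = 14 + x + 2*Y (J(x, Y) = (Y + x) + (14 + Y) = 14 + x + 2*Y)
12*J(X(4), 7) = 12*(14 + sqrt(2)/sqrt(4) + 2*7) = 12*(14 + sqrt(2)*(1/2) + 14) = 12*(14 + sqrt(2)/2 + 14) = 12*(28 + sqrt(2)/2) = 336 + 6*sqrt(2)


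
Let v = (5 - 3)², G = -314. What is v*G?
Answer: -1256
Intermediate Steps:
v = 4 (v = 2² = 4)
v*G = 4*(-314) = -1256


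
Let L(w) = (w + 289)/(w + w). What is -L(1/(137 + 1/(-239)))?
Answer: -9462677/478 ≈ -19796.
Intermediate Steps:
L(w) = (289 + w)/(2*w) (L(w) = (289 + w)/((2*w)) = (289 + w)*(1/(2*w)) = (289 + w)/(2*w))
-L(1/(137 + 1/(-239))) = -(289 + 1/(137 + 1/(-239)))/(2*(1/(137 + 1/(-239)))) = -(289 + 1/(137 - 1/239))/(2*(1/(137 - 1/239))) = -(289 + 1/(32742/239))/(2*(1/(32742/239))) = -(289 + 239/32742)/(2*239/32742) = -32742*9462677/(2*239*32742) = -1*9462677/478 = -9462677/478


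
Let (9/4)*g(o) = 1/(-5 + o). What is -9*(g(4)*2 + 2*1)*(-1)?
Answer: 10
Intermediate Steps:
g(o) = 4/(9*(-5 + o))
-9*(g(4)*2 + 2*1)*(-1) = -9*((4/(9*(-5 + 4)))*2 + 2*1)*(-1) = -9*(((4/9)/(-1))*2 + 2)*(-1) = -9*(((4/9)*(-1))*2 + 2)*(-1) = -9*(-4/9*2 + 2)*(-1) = -9*(-8/9 + 2)*(-1) = -9*10/9*(-1) = -10*(-1) = 10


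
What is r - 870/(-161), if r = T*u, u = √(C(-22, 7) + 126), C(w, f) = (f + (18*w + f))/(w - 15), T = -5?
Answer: 870/161 - 10*√46657/37 ≈ -52.975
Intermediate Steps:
C(w, f) = (2*f + 18*w)/(-15 + w) (C(w, f) = (f + (f + 18*w))/(-15 + w) = (2*f + 18*w)/(-15 + w))
u = 2*√46657/37 (u = √(2*(7 + 9*(-22))/(-15 - 22) + 126) = √(2*(7 - 198)/(-37) + 126) = √(2*(-1/37)*(-191) + 126) = √(382/37 + 126) = √(5044/37) = 2*√46657/37 ≈ 11.676)
r = -10*√46657/37 ≈ -58.379
r - 870/(-161) = -10*√46657/37 - 870/(-161) = -10*√46657/37 - 870*(-1)/161 = -10*√46657/37 - 1*(-870/161) = -10*√46657/37 + 870/161 = 870/161 - 10*√46657/37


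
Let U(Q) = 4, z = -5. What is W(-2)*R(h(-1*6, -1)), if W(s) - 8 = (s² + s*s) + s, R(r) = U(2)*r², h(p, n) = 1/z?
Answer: 56/25 ≈ 2.2400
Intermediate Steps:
h(p, n) = -⅕ (h(p, n) = 1/(-5) = -⅕)
R(r) = 4*r²
W(s) = 8 + s + 2*s² (W(s) = 8 + ((s² + s*s) + s) = 8 + ((s² + s²) + s) = 8 + (2*s² + s) = 8 + (s + 2*s²) = 8 + s + 2*s²)
W(-2)*R(h(-1*6, -1)) = (8 - 2 + 2*(-2)²)*(4*(-⅕)²) = (8 - 2 + 2*4)*(4*(1/25)) = (8 - 2 + 8)*(4/25) = 14*(4/25) = 56/25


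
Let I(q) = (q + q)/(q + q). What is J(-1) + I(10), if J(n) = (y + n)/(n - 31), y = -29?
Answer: 31/16 ≈ 1.9375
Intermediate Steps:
I(q) = 1 (I(q) = (2*q)/((2*q)) = (2*q)*(1/(2*q)) = 1)
J(n) = (-29 + n)/(-31 + n) (J(n) = (-29 + n)/(n - 31) = (-29 + n)/(-31 + n))
J(-1) + I(10) = (-29 - 1)/(-31 - 1) + 1 = -30/(-32) + 1 = -1/32*(-30) + 1 = 15/16 + 1 = 31/16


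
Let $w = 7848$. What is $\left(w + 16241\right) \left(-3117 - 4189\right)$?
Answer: $-175994234$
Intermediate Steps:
$\left(w + 16241\right) \left(-3117 - 4189\right) = \left(7848 + 16241\right) \left(-3117 - 4189\right) = 24089 \left(-7306\right) = -175994234$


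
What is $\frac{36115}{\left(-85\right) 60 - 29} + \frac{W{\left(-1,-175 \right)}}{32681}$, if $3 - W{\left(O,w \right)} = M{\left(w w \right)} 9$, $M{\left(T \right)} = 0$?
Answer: $- \frac{1180258928}{167620849} \approx -7.0412$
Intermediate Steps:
$W{\left(O,w \right)} = 3$ ($W{\left(O,w \right)} = 3 - 0 \cdot 9 = 3 - 0 = 3 + 0 = 3$)
$\frac{36115}{\left(-85\right) 60 - 29} + \frac{W{\left(-1,-175 \right)}}{32681} = \frac{36115}{\left(-85\right) 60 - 29} + \frac{3}{32681} = \frac{36115}{-5100 - 29} + 3 \cdot \frac{1}{32681} = \frac{36115}{-5129} + \frac{3}{32681} = 36115 \left(- \frac{1}{5129}\right) + \frac{3}{32681} = - \frac{36115}{5129} + \frac{3}{32681} = - \frac{1180258928}{167620849}$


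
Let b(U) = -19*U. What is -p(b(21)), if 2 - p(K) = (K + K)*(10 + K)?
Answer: 310420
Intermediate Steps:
p(K) = 2 - 2*K*(10 + K) (p(K) = 2 - (K + K)*(10 + K) = 2 - 2*K*(10 + K))
-p(b(21)) = -(2 - (-380)*21 - 2*(-19*21)**2) = -(2 - 20*(-399) - 2*(-399)**2) = -(2 + 7980 - 2*159201) = -(2 + 7980 - 318402) = -1*(-310420) = 310420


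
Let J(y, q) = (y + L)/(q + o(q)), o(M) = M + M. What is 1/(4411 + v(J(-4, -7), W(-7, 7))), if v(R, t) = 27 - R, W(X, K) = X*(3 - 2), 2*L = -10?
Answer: 7/31063 ≈ 0.00022535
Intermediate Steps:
L = -5 (L = (½)*(-10) = -5)
W(X, K) = X (W(X, K) = X*1 = X)
o(M) = 2*M
J(y, q) = (-5 + y)/(3*q) (J(y, q) = (y - 5)/(q + 2*q) = (-5 + y)/((3*q)) = (-5 + y)*(1/(3*q)) = (-5 + y)/(3*q))
1/(4411 + v(J(-4, -7), W(-7, 7))) = 1/(4411 + (27 - (-5 - 4)/(3*(-7)))) = 1/(4411 + (27 - (-1)*(-9)/(3*7))) = 1/(4411 + (27 - 1*3/7)) = 1/(4411 + (27 - 3/7)) = 1/(4411 + 186/7) = 1/(31063/7) = 7/31063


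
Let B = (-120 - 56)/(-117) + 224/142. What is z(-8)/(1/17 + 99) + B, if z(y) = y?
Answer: 10495162/3497247 ≈ 3.0010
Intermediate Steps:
B = 25600/8307 (B = -176*(-1/117) + 224*(1/142) = 176/117 + 112/71 = 25600/8307 ≈ 3.0817)
z(-8)/(1/17 + 99) + B = -8/(1/17 + 99) + 25600/8307 = -8/1684/17 + 25600/8307 = -8*17/1684 + 25600/8307 = -34/421 + 25600/8307 = 10495162/3497247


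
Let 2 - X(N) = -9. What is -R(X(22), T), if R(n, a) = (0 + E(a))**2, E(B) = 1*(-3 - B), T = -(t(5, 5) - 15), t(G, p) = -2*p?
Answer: -784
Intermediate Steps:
X(N) = 11 (X(N) = 2 - 1*(-9) = 2 + 9 = 11)
T = 25 (T = -(-2*5 - 15) = -(-10 - 15) = -1*(-25) = 25)
E(B) = -3 - B
R(n, a) = (-3 - a)**2 (R(n, a) = (0 + (-3 - a))**2 = (-3 - a)**2)
-R(X(22), T) = -(3 + 25)**2 = -1*28**2 = -1*784 = -784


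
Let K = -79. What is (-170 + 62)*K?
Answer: 8532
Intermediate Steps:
(-170 + 62)*K = (-170 + 62)*(-79) = -108*(-79) = 8532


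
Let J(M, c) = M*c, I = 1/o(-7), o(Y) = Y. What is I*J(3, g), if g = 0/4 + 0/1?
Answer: 0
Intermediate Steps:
I = -1/7 (I = 1/(-7) = -1/7 ≈ -0.14286)
g = 0 (g = 0*(1/4) + 0*1 = 0 + 0 = 0)
I*J(3, g) = -3*0/7 = -1/7*0 = 0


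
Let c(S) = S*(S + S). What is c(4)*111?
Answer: 3552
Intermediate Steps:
c(S) = 2*S**2 (c(S) = S*(2*S) = 2*S**2)
c(4)*111 = (2*4**2)*111 = (2*16)*111 = 32*111 = 3552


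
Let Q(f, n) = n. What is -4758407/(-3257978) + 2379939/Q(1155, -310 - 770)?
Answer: -1291441637297/586436040 ≈ -2202.2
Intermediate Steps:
-4758407/(-3257978) + 2379939/Q(1155, -310 - 770) = -4758407/(-3257978) + 2379939/(-310 - 770) = -4758407*(-1/3257978) + 2379939/(-1080) = 4758407/3257978 + 2379939*(-1/1080) = 4758407/3257978 - 793313/360 = -1291441637297/586436040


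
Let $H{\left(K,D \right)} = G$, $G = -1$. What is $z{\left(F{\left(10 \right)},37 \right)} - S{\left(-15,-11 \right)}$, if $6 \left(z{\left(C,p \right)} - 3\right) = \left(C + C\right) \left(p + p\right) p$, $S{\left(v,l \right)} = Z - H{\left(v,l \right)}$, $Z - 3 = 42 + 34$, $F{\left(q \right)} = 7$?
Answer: $\frac{18935}{3} \approx 6311.7$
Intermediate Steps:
$H{\left(K,D \right)} = -1$
$Z = 79$ ($Z = 3 + \left(42 + 34\right) = 3 + 76 = 79$)
$S{\left(v,l \right)} = 80$ ($S{\left(v,l \right)} = 79 - -1 = 79 + 1 = 80$)
$z{\left(C,p \right)} = 3 + \frac{2 C p^{2}}{3}$ ($z{\left(C,p \right)} = 3 + \frac{\left(C + C\right) \left(p + p\right) p}{6} = 3 + \frac{2 C 2 p p}{6} = 3 + \frac{4 C p p}{6} = 3 + \frac{4 C p^{2}}{6} = 3 + \frac{2 C p^{2}}{3}$)
$z{\left(F{\left(10 \right)},37 \right)} - S{\left(-15,-11 \right)} = \left(3 + \frac{2}{3} \cdot 7 \cdot 37^{2}\right) - 80 = \left(3 + \frac{2}{3} \cdot 7 \cdot 1369\right) - 80 = \left(3 + \frac{19166}{3}\right) - 80 = \frac{19175}{3} - 80 = \frac{18935}{3}$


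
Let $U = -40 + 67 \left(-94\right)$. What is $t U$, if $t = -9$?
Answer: $57042$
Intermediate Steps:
$U = -6338$ ($U = -40 - 6298 = -6338$)
$t U = \left(-9\right) \left(-6338\right) = 57042$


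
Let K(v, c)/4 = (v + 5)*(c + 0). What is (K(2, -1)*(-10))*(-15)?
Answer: -4200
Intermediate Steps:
K(v, c) = 4*c*(5 + v) (K(v, c) = 4*((v + 5)*(c + 0)) = 4*((5 + v)*c) = 4*(c*(5 + v)) = 4*c*(5 + v))
(K(2, -1)*(-10))*(-15) = ((4*(-1)*(5 + 2))*(-10))*(-15) = ((4*(-1)*7)*(-10))*(-15) = -28*(-10)*(-15) = 280*(-15) = -4200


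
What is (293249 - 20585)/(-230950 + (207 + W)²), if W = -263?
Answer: -45444/37969 ≈ -1.1969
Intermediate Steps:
(293249 - 20585)/(-230950 + (207 + W)²) = (293249 - 20585)/(-230950 + (207 - 263)²) = 272664/(-230950 + (-56)²) = 272664/(-230950 + 3136) = 272664/(-227814) = 272664*(-1/227814) = -45444/37969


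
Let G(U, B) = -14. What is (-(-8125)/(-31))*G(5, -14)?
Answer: 113750/31 ≈ 3669.4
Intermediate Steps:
(-(-8125)/(-31))*G(5, -14) = -(-8125)/(-31)*(-14) = -(-8125)*(-1)/31*(-14) = -65*125/31*(-14) = -8125/31*(-14) = 113750/31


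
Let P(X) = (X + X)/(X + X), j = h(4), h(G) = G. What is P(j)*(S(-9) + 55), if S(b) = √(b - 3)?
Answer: 55 + 2*I*√3 ≈ 55.0 + 3.4641*I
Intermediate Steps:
j = 4
S(b) = √(-3 + b)
P(X) = 1 (P(X) = (2*X)/((2*X)) = (2*X)*(1/(2*X)) = 1)
P(j)*(S(-9) + 55) = 1*(√(-3 - 9) + 55) = 1*(√(-12) + 55) = 1*(2*I*√3 + 55) = 1*(55 + 2*I*√3) = 55 + 2*I*√3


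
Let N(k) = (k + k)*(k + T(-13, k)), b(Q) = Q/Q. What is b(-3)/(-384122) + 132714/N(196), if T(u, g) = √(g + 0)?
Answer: 4248190399/2635076920 ≈ 1.6122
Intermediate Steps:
b(Q) = 1
T(u, g) = √g
N(k) = 2*k*(k + √k) (N(k) = (k + k)*(k + √k) = (2*k)*(k + √k) = 2*k*(k + √k))
b(-3)/(-384122) + 132714/N(196) = 1/(-384122) + 132714/((2*196*(196 + √196))) = 1*(-1/384122) + 132714/((2*196*(196 + 14))) = -1/384122 + 132714/((2*196*210)) = -1/384122 + 132714/82320 = -1/384122 + 132714*(1/82320) = -1/384122 + 22119/13720 = 4248190399/2635076920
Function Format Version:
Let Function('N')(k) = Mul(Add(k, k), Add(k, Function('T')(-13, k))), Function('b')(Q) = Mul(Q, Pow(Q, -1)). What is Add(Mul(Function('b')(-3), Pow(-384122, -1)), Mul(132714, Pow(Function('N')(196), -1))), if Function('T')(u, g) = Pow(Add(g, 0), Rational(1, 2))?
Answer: Rational(4248190399, 2635076920) ≈ 1.6122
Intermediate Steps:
Function('b')(Q) = 1
Function('T')(u, g) = Pow(g, Rational(1, 2))
Function('N')(k) = Mul(2, k, Add(k, Pow(k, Rational(1, 2)))) (Function('N')(k) = Mul(Add(k, k), Add(k, Pow(k, Rational(1, 2)))) = Mul(Mul(2, k), Add(k, Pow(k, Rational(1, 2)))) = Mul(2, k, Add(k, Pow(k, Rational(1, 2)))))
Add(Mul(Function('b')(-3), Pow(-384122, -1)), Mul(132714, Pow(Function('N')(196), -1))) = Add(Mul(1, Pow(-384122, -1)), Mul(132714, Pow(Mul(2, 196, Add(196, Pow(196, Rational(1, 2)))), -1))) = Add(Mul(1, Rational(-1, 384122)), Mul(132714, Pow(Mul(2, 196, Add(196, 14)), -1))) = Add(Rational(-1, 384122), Mul(132714, Pow(Mul(2, 196, 210), -1))) = Add(Rational(-1, 384122), Mul(132714, Pow(82320, -1))) = Add(Rational(-1, 384122), Mul(132714, Rational(1, 82320))) = Add(Rational(-1, 384122), Rational(22119, 13720)) = Rational(4248190399, 2635076920)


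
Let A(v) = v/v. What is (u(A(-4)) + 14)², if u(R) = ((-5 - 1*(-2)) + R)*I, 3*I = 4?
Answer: 1156/9 ≈ 128.44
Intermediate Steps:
I = 4/3 (I = (⅓)*4 = 4/3 ≈ 1.3333)
A(v) = 1
u(R) = -4 + 4*R/3 (u(R) = ((-5 - 1*(-2)) + R)*(4/3) = ((-5 + 2) + R)*(4/3) = (-3 + R)*(4/3) = -4 + 4*R/3)
(u(A(-4)) + 14)² = ((-4 + (4/3)*1) + 14)² = ((-4 + 4/3) + 14)² = (-8/3 + 14)² = (34/3)² = 1156/9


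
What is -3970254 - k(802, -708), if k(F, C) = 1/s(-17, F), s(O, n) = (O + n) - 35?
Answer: -2977690501/750 ≈ -3.9703e+6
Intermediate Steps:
s(O, n) = -35 + O + n
k(F, C) = 1/(-52 + F) (k(F, C) = 1/(-35 - 17 + F) = 1/(-52 + F))
-3970254 - k(802, -708) = -3970254 - 1/(-52 + 802) = -3970254 - 1/750 = -2977690501/750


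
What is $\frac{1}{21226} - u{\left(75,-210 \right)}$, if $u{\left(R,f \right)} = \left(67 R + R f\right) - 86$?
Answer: $\frac{229474287}{21226} \approx 10811.0$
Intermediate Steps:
$u{\left(R,f \right)} = -86 + 67 R + R f$
$\frac{1}{21226} - u{\left(75,-210 \right)} = \frac{1}{21226} - \left(-86 + 67 \cdot 75 + 75 \left(-210\right)\right) = \frac{1}{21226} - \left(-86 + 5025 - 15750\right) = \frac{1}{21226} - -10811 = \frac{1}{21226} + 10811 = \frac{229474287}{21226}$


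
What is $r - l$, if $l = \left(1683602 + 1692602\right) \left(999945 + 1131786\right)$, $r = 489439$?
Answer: $-7197158239685$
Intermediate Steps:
$l = 7197158729124$ ($l = 3376204 \cdot 2131731 = 7197158729124$)
$r - l = 489439 - 7197158729124 = -7197158239685$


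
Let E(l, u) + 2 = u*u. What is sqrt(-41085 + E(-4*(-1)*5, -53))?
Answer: I*sqrt(38278) ≈ 195.65*I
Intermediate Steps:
E(l, u) = -2 + u**2 (E(l, u) = -2 + u*u = -2 + u**2)
sqrt(-41085 + E(-4*(-1)*5, -53)) = sqrt(-41085 + (-2 + (-53)**2)) = sqrt(-41085 + (-2 + 2809)) = sqrt(-41085 + 2807) = sqrt(-38278) = I*sqrt(38278)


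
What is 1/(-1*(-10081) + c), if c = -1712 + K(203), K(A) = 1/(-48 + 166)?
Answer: 118/987543 ≈ 0.00011949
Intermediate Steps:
K(A) = 1/118
c = -202015/118 (c = -1712 + 1/118 = -202015/118 ≈ -1712.0)
1/(-1*(-10081) + c) = 1/(-1*(-10081) - 202015/118) = 1/(10081 - 202015/118) = 1/(987543/118) = 118/987543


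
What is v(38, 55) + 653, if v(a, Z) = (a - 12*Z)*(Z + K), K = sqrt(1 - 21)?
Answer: -33557 - 1244*I*sqrt(5) ≈ -33557.0 - 2781.7*I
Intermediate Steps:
K = 2*I*sqrt(5) (K = sqrt(-20) = 2*I*sqrt(5) ≈ 4.4721*I)
v(a, Z) = (Z + 2*I*sqrt(5))*(a - 12*Z) (v(a, Z) = (a - 12*Z)*(Z + 2*I*sqrt(5)) = (Z + 2*I*sqrt(5))*(a - 12*Z))
v(38, 55) + 653 = (-12*55**2 + 55*38 - 24*I*55*sqrt(5) + 2*I*38*sqrt(5)) + 653 = (-12*3025 + 2090 - 1320*I*sqrt(5) + 76*I*sqrt(5)) + 653 = (-36300 + 2090 - 1320*I*sqrt(5) + 76*I*sqrt(5)) + 653 = (-34210 - 1244*I*sqrt(5)) + 653 = -33557 - 1244*I*sqrt(5)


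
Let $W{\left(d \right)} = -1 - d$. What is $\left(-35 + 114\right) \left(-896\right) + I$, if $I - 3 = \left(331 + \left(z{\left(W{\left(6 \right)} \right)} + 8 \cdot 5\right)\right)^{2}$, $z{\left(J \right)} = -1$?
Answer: $66119$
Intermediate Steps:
$I = 136903$ ($I = 3 + \left(331 + \left(-1 + 8 \cdot 5\right)\right)^{2} = 3 + \left(331 + \left(-1 + 40\right)\right)^{2} = 3 + \left(331 + 39\right)^{2} = 3 + 370^{2} = 3 + 136900 = 136903$)
$\left(-35 + 114\right) \left(-896\right) + I = \left(-35 + 114\right) \left(-896\right) + 136903 = 79 \left(-896\right) + 136903 = -70784 + 136903 = 66119$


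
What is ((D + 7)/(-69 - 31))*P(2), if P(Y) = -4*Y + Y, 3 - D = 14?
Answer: -6/25 ≈ -0.24000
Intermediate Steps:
D = -11 (D = 3 - 1*14 = 3 - 14 = -11)
P(Y) = -3*Y
((D + 7)/(-69 - 31))*P(2) = ((-11 + 7)/(-69 - 31))*(-3*2) = (-4/(-100))*(-6) = -1/100*(-4)*(-6) = (1/25)*(-6) = -6/25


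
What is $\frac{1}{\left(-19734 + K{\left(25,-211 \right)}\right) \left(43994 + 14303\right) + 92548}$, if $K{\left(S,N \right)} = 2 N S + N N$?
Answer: $\frac{1}{830066937} \approx 1.2047 \cdot 10^{-9}$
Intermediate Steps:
$K{\left(S,N \right)} = N^{2} + 2 N S$ ($K{\left(S,N \right)} = 2 N S + N^{2} = N^{2} + 2 N S$)
$\frac{1}{\left(-19734 + K{\left(25,-211 \right)}\right) \left(43994 + 14303\right) + 92548} = \frac{1}{\left(-19734 - 211 \left(-211 + 2 \cdot 25\right)\right) \left(43994 + 14303\right) + 92548} = \frac{1}{\left(-19734 - 211 \left(-211 + 50\right)\right) 58297 + 92548} = \frac{1}{\left(-19734 - -33971\right) 58297 + 92548} = \frac{1}{\left(-19734 + 33971\right) 58297 + 92548} = \frac{1}{14237 \cdot 58297 + 92548} = \frac{1}{829974389 + 92548} = \frac{1}{830066937}$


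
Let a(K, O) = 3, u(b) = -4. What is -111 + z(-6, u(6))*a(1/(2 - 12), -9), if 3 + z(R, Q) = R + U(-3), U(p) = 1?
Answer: -135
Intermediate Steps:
z(R, Q) = -2 + R (z(R, Q) = -3 + (R + 1) = -3 + (1 + R) = -2 + R)
-111 + z(-6, u(6))*a(1/(2 - 12), -9) = -111 + (-2 - 6)*3 = -111 - 8*3 = -111 - 24 = -135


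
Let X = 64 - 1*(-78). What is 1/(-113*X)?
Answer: -1/16046 ≈ -6.2321e-5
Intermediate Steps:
X = 142 (X = 64 + 78 = 142)
1/(-113*X) = 1/(-113*142) = 1/(-16046) = -1/16046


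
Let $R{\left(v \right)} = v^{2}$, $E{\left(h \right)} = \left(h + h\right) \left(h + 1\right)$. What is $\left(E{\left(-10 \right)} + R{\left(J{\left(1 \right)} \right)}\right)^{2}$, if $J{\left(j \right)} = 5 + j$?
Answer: $46656$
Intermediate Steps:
$E{\left(h \right)} = 2 h \left(1 + h\right)$
$\left(E{\left(-10 \right)} + R{\left(J{\left(1 \right)} \right)}\right)^{2} = \left(2 \left(-10\right) \left(1 - 10\right) + \left(5 + 1\right)^{2}\right)^{2} = \left(2 \left(-10\right) \left(-9\right) + 6^{2}\right)^{2} = \left(180 + 36\right)^{2} = 216^{2} = 46656$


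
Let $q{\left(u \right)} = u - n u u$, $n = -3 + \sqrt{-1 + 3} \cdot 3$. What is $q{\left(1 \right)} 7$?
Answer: $28 - 21 \sqrt{2} \approx -1.6985$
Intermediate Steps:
$n = -3 + 3 \sqrt{2}$ ($n = -3 + \sqrt{2} \cdot 3 = -3 + 3 \sqrt{2} \approx 1.2426$)
$q{\left(u \right)} = u - u^{2} \left(-3 + 3 \sqrt{2}\right)$ ($q{\left(u \right)} = u - \left(-3 + 3 \sqrt{2}\right) u u = u - u \left(-3 + 3 \sqrt{2}\right) u = u - u^{2} \left(-3 + 3 \sqrt{2}\right)$)
$q{\left(1 \right)} 7 = 1 \left(1 + 3 \cdot 1 - 3 \sqrt{2}\right) 7 = 1 \left(1 + 3 - 3 \sqrt{2}\right) 7 = 1 \left(4 - 3 \sqrt{2}\right) 7 = \left(4 - 3 \sqrt{2}\right) 7 = 28 - 21 \sqrt{2}$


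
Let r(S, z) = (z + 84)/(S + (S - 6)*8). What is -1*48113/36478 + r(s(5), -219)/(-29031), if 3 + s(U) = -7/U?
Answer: -1307284673/991108663 ≈ -1.3190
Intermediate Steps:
s(U) = -3 - 7/U
r(S, z) = (84 + z)/(-48 + 9*S) (r(S, z) = (84 + z)/(S + (-6 + S)*8) = (84 + z)/(S + (-48 + 8*S)) = (84 + z)/(-48 + 9*S))
-1*48113/36478 + r(s(5), -219)/(-29031) = -1*48113/36478 + ((84 - 219)/(3*(-16 + 3*(-3 - 7/5))))/(-29031) = -48113*1/36478 + ((1/3)*(-135)/(-16 + 3*(-3 - 7*1/5)))*(-1/29031) = -3701/2806 + ((1/3)*(-135)/(-16 + 3*(-3 - 7/5)))*(-1/29031) = -3701/2806 + ((1/3)*(-135)/(-16 + 3*(-22/5)))*(-1/29031) = -3701/2806 + ((1/3)*(-135)/(-16 - 66/5))*(-1/29031) = -3701/2806 + ((1/3)*(-135)/(-146/5))*(-1/29031) = -3701/2806 + ((1/3)*(-5/146)*(-135))*(-1/29031) = -3701/2806 + (225/146)*(-1/29031) = -3701/2806 - 75/1412842 = -1307284673/991108663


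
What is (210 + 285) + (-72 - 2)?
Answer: 421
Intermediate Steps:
(210 + 285) + (-72 - 2) = 495 - 74 = 421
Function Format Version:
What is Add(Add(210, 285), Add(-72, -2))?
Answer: 421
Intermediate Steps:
Add(Add(210, 285), Add(-72, -2)) = Add(495, -74) = 421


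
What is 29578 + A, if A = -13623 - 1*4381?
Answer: 11574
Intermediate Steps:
A = -18004 (A = -13623 - 4381 = -18004)
29578 + A = 29578 - 18004 = 11574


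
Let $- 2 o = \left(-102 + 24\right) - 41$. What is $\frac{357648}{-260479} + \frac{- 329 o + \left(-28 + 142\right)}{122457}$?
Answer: $- \frac{97731626389}{63794953806} \approx -1.532$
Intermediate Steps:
$o = \frac{119}{2}$ ($o = - \frac{\left(-102 + 24\right) - 41}{2} = - \frac{-78 - 41}{2} = \left(- \frac{1}{2}\right) \left(-119\right) = \frac{119}{2} \approx 59.5$)
$\frac{357648}{-260479} + \frac{- 329 o + \left(-28 + 142\right)}{122457} = \frac{357648}{-260479} + \frac{\left(-329\right) \frac{119}{2} + \left(-28 + 142\right)}{122457} = 357648 \left(- \frac{1}{260479}\right) + \left(- \frac{39151}{2} + 114\right) \frac{1}{122457} = - \frac{357648}{260479} - \frac{38923}{244914} = - \frac{97731626389}{63794953806}$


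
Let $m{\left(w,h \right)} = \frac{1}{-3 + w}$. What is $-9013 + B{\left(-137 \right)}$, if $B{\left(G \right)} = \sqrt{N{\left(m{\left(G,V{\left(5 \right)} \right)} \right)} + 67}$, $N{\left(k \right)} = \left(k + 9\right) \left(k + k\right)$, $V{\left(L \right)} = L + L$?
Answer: $-9013 + \frac{\sqrt{1310682}}{140} \approx -9004.8$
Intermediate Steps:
$V{\left(L \right)} = 2 L$
$N{\left(k \right)} = 2 k \left(9 + k\right)$ ($N{\left(k \right)} = \left(9 + k\right) 2 k = 2 k \left(9 + k\right)$)
$B{\left(G \right)} = \sqrt{67 + \frac{2 \left(9 + \frac{1}{-3 + G}\right)}{-3 + G}}$ ($B{\left(G \right)} = \sqrt{\frac{2 \left(9 + \frac{1}{-3 + G}\right)}{-3 + G} + 67} = \sqrt{67 + \frac{2 \left(9 + \frac{1}{-3 + G}\right)}{-3 + G}}$)
$-9013 + B{\left(-137 \right)} = -9013 + \sqrt{\frac{-52 + 18 \left(-137\right) + 67 \left(-3 - 137\right)^{2}}{\left(-3 - 137\right)^{2}}} = -9013 + \sqrt{\frac{-52 - 2466 + 67 \left(-140\right)^{2}}{19600}} = -9013 + \sqrt{\frac{-52 - 2466 + 67 \cdot 19600}{19600}} = -9013 + \sqrt{\frac{-52 - 2466 + 1313200}{19600}} = -9013 + \sqrt{\frac{1}{19600} \cdot 1310682} = -9013 + \sqrt{\frac{655341}{9800}} = -9013 + \frac{\sqrt{1310682}}{140}$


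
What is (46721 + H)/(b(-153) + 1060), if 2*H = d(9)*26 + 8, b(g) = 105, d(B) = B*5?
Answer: 9462/233 ≈ 40.609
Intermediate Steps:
d(B) = 5*B
H = 589 (H = ((5*9)*26 + 8)/2 = (45*26 + 8)/2 = (1170 + 8)/2 = (1/2)*1178 = 589)
(46721 + H)/(b(-153) + 1060) = (46721 + 589)/(105 + 1060) = 47310/1165 = 47310*(1/1165) = 9462/233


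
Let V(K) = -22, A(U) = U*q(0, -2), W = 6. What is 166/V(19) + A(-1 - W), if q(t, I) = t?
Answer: -83/11 ≈ -7.5455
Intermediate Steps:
A(U) = 0 (A(U) = U*0 = 0)
166/V(19) + A(-1 - W) = 166/(-22) + 0 = 166*(-1/22) + 0 = -83/11 + 0 = -83/11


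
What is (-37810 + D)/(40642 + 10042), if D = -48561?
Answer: -86371/50684 ≈ -1.7041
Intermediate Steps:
(-37810 + D)/(40642 + 10042) = (-37810 - 48561)/(40642 + 10042) = -86371/50684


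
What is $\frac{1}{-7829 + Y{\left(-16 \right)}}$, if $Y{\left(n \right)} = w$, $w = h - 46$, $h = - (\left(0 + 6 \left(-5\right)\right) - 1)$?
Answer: $- \frac{1}{7844} \approx -0.00012749$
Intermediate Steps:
$h = 31$ ($h = - (\left(0 - 30\right) - 1) = - (-30 - 1) = \left(-1\right) \left(-31\right) = 31$)
$w = -15$ ($w = 31 - 46 = -15$)
$Y{\left(n \right)} = -15$
$\frac{1}{-7829 + Y{\left(-16 \right)}} = \frac{1}{-7829 - 15} = \frac{1}{-7844} = - \frac{1}{7844}$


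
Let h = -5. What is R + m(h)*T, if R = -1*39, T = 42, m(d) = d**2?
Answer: 1011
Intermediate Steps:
R = -39
R + m(h)*T = -39 + (-5)**2*42 = -39 + 25*42 = -39 + 1050 = 1011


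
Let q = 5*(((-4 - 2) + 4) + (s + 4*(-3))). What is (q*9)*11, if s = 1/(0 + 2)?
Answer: -13365/2 ≈ -6682.5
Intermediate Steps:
s = 1/2 ≈ 0.50000
q = -135/2 (q = 5*(((-4 - 2) + 4) + (1/2 + 4*(-3))) = 5*((-6 + 4) + (1/2 - 12)) = 5*(-2 - 23/2) = 5*(-27/2) = -135/2 ≈ -67.500)
(q*9)*11 = -135/2*9*11 = -1215/2*11 = -13365/2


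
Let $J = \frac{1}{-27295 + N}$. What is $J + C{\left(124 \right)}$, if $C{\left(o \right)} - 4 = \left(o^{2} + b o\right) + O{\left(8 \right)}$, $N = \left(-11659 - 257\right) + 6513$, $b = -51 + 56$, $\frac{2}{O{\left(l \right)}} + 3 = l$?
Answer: $\frac{2615905391}{163490} \approx 16000.0$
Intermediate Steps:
$O{\left(l \right)} = \frac{2}{-3 + l}$
$b = 5$
$N = -5403$ ($N = -11916 + 6513 = -5403$)
$C{\left(o \right)} = \frac{22}{5} + o^{2} + 5 o$ ($C{\left(o \right)} = 4 + \left(\left(o^{2} + 5 o\right) + \frac{2}{-3 + 8}\right) = 4 + \left(\left(o^{2} + 5 o\right) + \frac{2}{5}\right) = 4 + \left(\frac{2}{5} + o^{2} + 5 o\right) = \frac{22}{5} + o^{2} + 5 o$)
$J = - \frac{1}{32698}$ ($J = \frac{1}{-27295 - 5403} = \frac{1}{-32698} = - \frac{1}{32698} \approx -3.0583 \cdot 10^{-5}$)
$J + C{\left(124 \right)} = - \frac{1}{32698} + \left(\frac{22}{5} + 124^{2} + 5 \cdot 124\right) = - \frac{1}{32698} + \left(\frac{22}{5} + 15376 + 620\right) = - \frac{1}{32698} + \frac{80002}{5} = \frac{2615905391}{163490}$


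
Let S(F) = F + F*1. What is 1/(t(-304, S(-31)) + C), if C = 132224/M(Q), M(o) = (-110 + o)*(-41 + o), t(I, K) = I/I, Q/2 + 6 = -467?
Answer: 32571/36703 ≈ 0.88742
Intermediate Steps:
Q = -946 (Q = -12 + 2*(-467) = -12 - 934 = -946)
S(F) = 2*F (S(F) = F + F = 2*F)
t(I, K) = 1
C = 4132/32571 (C = 132224/(4510 + (-946)² - 151*(-946)) = 132224/(4510 + 894916 + 142846) = 132224/1042272 = 132224*(1/1042272) = 4132/32571 ≈ 0.12686)
1/(t(-304, S(-31)) + C) = 1/(1 + 4132/32571) = 1/(36703/32571) = 32571/36703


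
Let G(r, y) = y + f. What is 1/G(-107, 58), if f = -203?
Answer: -1/145 ≈ -0.0068966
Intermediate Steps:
G(r, y) = -203 + y (G(r, y) = y - 203 = -203 + y)
1/G(-107, 58) = 1/(-203 + 58) = 1/(-145) = -1/145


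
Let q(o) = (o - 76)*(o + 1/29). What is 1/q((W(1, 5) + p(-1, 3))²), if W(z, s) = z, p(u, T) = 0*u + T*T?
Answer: 29/69624 ≈ 0.00041652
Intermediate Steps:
p(u, T) = T² (p(u, T) = 0 + T² = T²)
q(o) = (-76 + o)*(1/29 + o) (q(o) = (-76 + o)*(o + 1/29) = (-76 + o)*(1/29 + o))
1/q((W(1, 5) + p(-1, 3))²) = 1/(-76/29 + ((1 + 3²)²)² - 2203*(1 + 3²)²/29) = 1/(-76/29 + ((1 + 9)²)² - 2203*(1 + 9)²/29) = 1/(-76/29 + (10²)² - 2203/29*10²) = 1/(-76/29 + 100² - 2203/29*100) = 1/(-76/29 + 10000 - 220300/29) = 1/(69624/29) = 29/69624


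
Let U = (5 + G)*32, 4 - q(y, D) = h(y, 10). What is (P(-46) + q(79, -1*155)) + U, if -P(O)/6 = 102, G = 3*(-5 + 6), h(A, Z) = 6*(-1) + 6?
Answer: -352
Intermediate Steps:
h(A, Z) = 0 (h(A, Z) = -6 + 6 = 0)
q(y, D) = 4 (q(y, D) = 4 - 1*0 = 4 + 0 = 4)
G = 3 (G = 3*1 = 3)
U = 256 (U = (5 + 3)*32 = 8*32 = 256)
P(O) = -612 (P(O) = -6*102 = -612)
(P(-46) + q(79, -1*155)) + U = (-612 + 4) + 256 = -608 + 256 = -352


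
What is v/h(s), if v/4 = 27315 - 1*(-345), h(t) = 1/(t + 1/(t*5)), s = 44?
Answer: 53555292/11 ≈ 4.8687e+6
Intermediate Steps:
h(t) = 1/(t + 1/(5*t))
v = 110640 (v = 4*(27315 - 1*(-345)) = 4*(27315 + 345) = 4*27660 = 110640)
v/h(s) = 110640/((5*44/(1 + 5*44²))) = 110640/((5*44/(1 + 5*1936))) = 110640/((5*44/(1 + 9680))) = 110640/((5*44/9681)) = 110640/((5*44*(1/9681))) = 110640/(220/9681) = 110640*(9681/220) = 53555292/11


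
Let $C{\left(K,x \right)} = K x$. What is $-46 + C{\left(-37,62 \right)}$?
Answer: $-2340$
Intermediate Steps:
$-46 + C{\left(-37,62 \right)} = -46 - 2294 = -2340$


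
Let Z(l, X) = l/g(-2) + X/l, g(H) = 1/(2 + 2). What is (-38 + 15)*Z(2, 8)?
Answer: -276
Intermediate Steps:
g(H) = ¼ (g(H) = 1/4 = ¼)
Z(l, X) = 4*l + X/l (Z(l, X) = l/(¼) + X/l = l*4 + X/l = 4*l + X/l)
(-38 + 15)*Z(2, 8) = (-38 + 15)*(4*2 + 8/2) = -23*(8 + 8*(½)) = -23*(8 + 4) = -23*12 = -276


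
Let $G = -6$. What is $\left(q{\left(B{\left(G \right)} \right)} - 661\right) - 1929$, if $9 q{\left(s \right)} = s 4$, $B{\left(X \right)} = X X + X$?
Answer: $- \frac{7730}{3} \approx -2576.7$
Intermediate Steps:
$B{\left(X \right)} = X + X^{2}$ ($B{\left(X \right)} = X^{2} + X = X + X^{2}$)
$q{\left(s \right)} = \frac{4 s}{9}$ ($q{\left(s \right)} = \frac{s 4}{9} = \frac{4 s}{9}$)
$\left(q{\left(B{\left(G \right)} \right)} - 661\right) - 1929 = \left(\frac{4 \left(- 6 \left(1 - 6\right)\right)}{9} - 661\right) - 1929 = \left(\frac{4 \left(\left(-6\right) \left(-5\right)\right)}{9} - 661\right) - 1929 = \left(\frac{4}{9} \cdot 30 - 661\right) - 1929 = \left(\frac{40}{3} - 661\right) - 1929 = - \frac{1943}{3} - 1929 = - \frac{7730}{3}$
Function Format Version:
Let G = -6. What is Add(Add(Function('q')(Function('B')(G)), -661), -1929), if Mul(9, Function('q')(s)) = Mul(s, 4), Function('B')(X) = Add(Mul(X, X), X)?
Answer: Rational(-7730, 3) ≈ -2576.7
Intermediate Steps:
Function('B')(X) = Add(X, Pow(X, 2)) (Function('B')(X) = Add(Pow(X, 2), X) = Add(X, Pow(X, 2)))
Function('q')(s) = Mul(Rational(4, 9), s) (Function('q')(s) = Mul(Rational(1, 9), Mul(s, 4)) = Mul(Rational(1, 9), Mul(4, s)) = Mul(Rational(4, 9), s))
Add(Add(Function('q')(Function('B')(G)), -661), -1929) = Add(Add(Mul(Rational(4, 9), Mul(-6, Add(1, -6))), -661), -1929) = Add(Add(Mul(Rational(4, 9), Mul(-6, -5)), -661), -1929) = Add(Add(Mul(Rational(4, 9), 30), -661), -1929) = Add(Add(Rational(40, 3), -661), -1929) = Add(Rational(-1943, 3), -1929) = Rational(-7730, 3)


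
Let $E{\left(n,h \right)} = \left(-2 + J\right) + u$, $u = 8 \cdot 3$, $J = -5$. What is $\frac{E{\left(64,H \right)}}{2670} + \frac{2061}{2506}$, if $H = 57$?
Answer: $\frac{1386368}{1672755} \approx 0.82879$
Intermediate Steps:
$u = 24$
$E{\left(n,h \right)} = 17$ ($E{\left(n,h \right)} = \left(-2 - 5\right) + 24 = -7 + 24 = 17$)
$\frac{E{\left(64,H \right)}}{2670} + \frac{2061}{2506} = \frac{17}{2670} + \frac{2061}{2506} = \frac{1386368}{1672755}$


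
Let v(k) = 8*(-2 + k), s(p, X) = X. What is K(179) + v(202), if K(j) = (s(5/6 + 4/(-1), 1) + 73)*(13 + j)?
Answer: 15808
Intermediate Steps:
K(j) = 962 + 74*j (K(j) = (1 + 73)*(13 + j) = 74*(13 + j) = 962 + 74*j)
v(k) = -16 + 8*k
K(179) + v(202) = (962 + 74*179) + (-16 + 8*202) = (962 + 13246) + (-16 + 1616) = 14208 + 1600 = 15808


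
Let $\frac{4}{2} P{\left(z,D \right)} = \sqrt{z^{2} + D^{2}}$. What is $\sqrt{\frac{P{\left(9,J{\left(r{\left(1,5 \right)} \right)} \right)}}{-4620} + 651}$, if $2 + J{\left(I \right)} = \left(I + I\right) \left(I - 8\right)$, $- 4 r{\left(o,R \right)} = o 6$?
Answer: $\frac{\sqrt{13895204400 - 1155 \sqrt{3133}}}{4620} \approx 25.515$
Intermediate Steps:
$r{\left(o,R \right)} = - \frac{3 o}{2}$ ($r{\left(o,R \right)} = - \frac{o 6}{4} = - \frac{6 o}{4} = - \frac{3 o}{2}$)
$J{\left(I \right)} = -2 + 2 I \left(-8 + I\right)$ ($J{\left(I \right)} = -2 + \left(I + I\right) \left(I - 8\right) = -2 + 2 I \left(-8 + I\right)$)
$P{\left(z,D \right)} = \frac{\sqrt{D^{2} + z^{2}}}{2}$ ($P{\left(z,D \right)} = \frac{\sqrt{z^{2} + D^{2}}}{2} = \frac{\sqrt{D^{2} + z^{2}}}{2}$)
$\sqrt{\frac{P{\left(9,J{\left(r{\left(1,5 \right)} \right)} \right)}}{-4620} + 651} = \sqrt{\frac{\frac{1}{2} \sqrt{\left(-2 - 16 \left(\left(- \frac{3}{2}\right) 1\right) + 2 \left(\left(- \frac{3}{2}\right) 1\right)^{2}\right)^{2} + 9^{2}}}{-4620} + 651} = \sqrt{\frac{\sqrt{\left(-2 - -24 + 2 \left(- \frac{3}{2}\right)^{2}\right)^{2} + 81}}{2} \left(- \frac{1}{4620}\right) + 651} = \sqrt{\frac{\sqrt{\left(-2 + 24 + 2 \cdot \frac{9}{4}\right)^{2} + 81}}{2} \left(- \frac{1}{4620}\right) + 651} = \sqrt{\frac{\sqrt{\left(-2 + 24 + \frac{9}{2}\right)^{2} + 81}}{2} \left(- \frac{1}{4620}\right) + 651} = \sqrt{\frac{\sqrt{\left(\frac{53}{2}\right)^{2} + 81}}{2} \left(- \frac{1}{4620}\right) + 651} = \sqrt{\frac{\sqrt{\frac{2809}{4} + 81}}{2} \left(- \frac{1}{4620}\right) + 651} = \sqrt{\frac{\sqrt{\frac{3133}{4}}}{2} \left(- \frac{1}{4620}\right) + 651} = \sqrt{\frac{\frac{1}{2} \sqrt{3133}}{2} \left(- \frac{1}{4620}\right) + 651} = \sqrt{\frac{\sqrt{3133}}{4} \left(- \frac{1}{4620}\right) + 651} = \sqrt{- \frac{\sqrt{3133}}{18480} + 651} = \sqrt{651 - \frac{\sqrt{3133}}{18480}}$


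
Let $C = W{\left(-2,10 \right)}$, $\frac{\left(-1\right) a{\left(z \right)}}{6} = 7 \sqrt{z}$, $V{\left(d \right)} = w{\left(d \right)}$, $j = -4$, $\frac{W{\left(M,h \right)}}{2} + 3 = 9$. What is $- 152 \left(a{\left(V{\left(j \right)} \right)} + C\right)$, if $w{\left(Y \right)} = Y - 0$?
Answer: $-1824 + 12768 i \approx -1824.0 + 12768.0 i$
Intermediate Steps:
$W{\left(M,h \right)} = 12$ ($W{\left(M,h \right)} = -6 + 2 \cdot 9 = -6 + 18 = 12$)
$w{\left(Y \right)} = Y$ ($w{\left(Y \right)} = Y + 0 = Y$)
$V{\left(d \right)} = d$
$a{\left(z \right)} = - 42 \sqrt{z}$ ($a{\left(z \right)} = - 6 \cdot 7 \sqrt{z} = - 42 \sqrt{z}$)
$C = 12$
$- 152 \left(a{\left(V{\left(j \right)} \right)} + C\right) = - 152 \left(- 42 \sqrt{-4} + 12\right) = - 152 \left(- 42 \cdot 2 i + 12\right) = - 152 \left(- 84 i + 12\right) = - 152 \left(12 - 84 i\right) = -1824 + 12768 i$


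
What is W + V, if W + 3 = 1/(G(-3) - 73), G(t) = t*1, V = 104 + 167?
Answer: 20367/76 ≈ 267.99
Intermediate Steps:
V = 271
G(t) = t
W = -229/76 (W = -3 + 1/(-3 - 73) = -3 + 1/(-76) = -3 - 1/76 = -229/76 ≈ -3.0132)
W + V = -229/76 + 271 = 20367/76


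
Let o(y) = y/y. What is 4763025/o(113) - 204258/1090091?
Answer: 5192130481017/1090091 ≈ 4.7630e+6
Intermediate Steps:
o(y) = 1
4763025/o(113) - 204258/1090091 = 4763025/1 - 204258/1090091 = 4763025*1 - 204258*1/1090091 = 4763025 - 204258/1090091 = 5192130481017/1090091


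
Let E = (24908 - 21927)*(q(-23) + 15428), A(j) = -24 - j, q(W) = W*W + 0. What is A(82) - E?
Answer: -47567923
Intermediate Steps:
q(W) = W**2 (q(W) = W**2 + 0 = W**2)
E = 47567817 (E = (24908 - 21927)*((-23)**2 + 15428) = 2981*(529 + 15428) = 2981*15957 = 47567817)
A(82) - E = (-24 - 1*82) - 1*47567817 = (-24 - 82) - 47567817 = -106 - 47567817 = -47567923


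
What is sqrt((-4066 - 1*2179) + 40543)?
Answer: sqrt(34298) ≈ 185.20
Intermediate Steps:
sqrt((-4066 - 1*2179) + 40543) = sqrt((-4066 - 2179) + 40543) = sqrt(-6245 + 40543) = sqrt(34298)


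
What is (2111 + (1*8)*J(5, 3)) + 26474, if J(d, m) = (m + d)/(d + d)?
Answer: 142957/5 ≈ 28591.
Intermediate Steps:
J(d, m) = (d + m)/(2*d) (J(d, m) = (d + m)/((2*d)) = (d + m)*(1/(2*d)) = (d + m)/(2*d))
(2111 + (1*8)*J(5, 3)) + 26474 = (2111 + (1*8)*((1/2)*(5 + 3)/5)) + 26474 = (2111 + 8*((1/2)*(1/5)*8)) + 26474 = (2111 + 8*(4/5)) + 26474 = (2111 + 32/5) + 26474 = 10587/5 + 26474 = 142957/5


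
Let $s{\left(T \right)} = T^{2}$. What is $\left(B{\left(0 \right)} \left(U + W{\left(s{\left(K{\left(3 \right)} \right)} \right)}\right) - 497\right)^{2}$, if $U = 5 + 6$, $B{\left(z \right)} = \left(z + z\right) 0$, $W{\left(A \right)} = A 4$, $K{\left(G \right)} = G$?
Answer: $247009$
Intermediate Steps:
$W{\left(A \right)} = 4 A$
$B{\left(z \right)} = 0$ ($B{\left(z \right)} = 2 z 0 = 0$)
$U = 11$
$\left(B{\left(0 \right)} \left(U + W{\left(s{\left(K{\left(3 \right)} \right)} \right)}\right) - 497\right)^{2} = \left(0 \left(11 + 4 \cdot 3^{2}\right) - 497\right)^{2} = \left(0 \left(11 + 4 \cdot 9\right) - 497\right)^{2} = \left(0 \left(11 + 36\right) - 497\right)^{2} = \left(0 \cdot 47 - 497\right)^{2} = \left(0 - 497\right)^{2} = \left(-497\right)^{2} = 247009$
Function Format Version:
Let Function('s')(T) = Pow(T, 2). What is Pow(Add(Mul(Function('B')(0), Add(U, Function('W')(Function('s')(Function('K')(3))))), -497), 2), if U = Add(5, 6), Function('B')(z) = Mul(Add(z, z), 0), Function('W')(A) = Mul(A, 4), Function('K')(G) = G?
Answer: 247009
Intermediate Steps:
Function('W')(A) = Mul(4, A)
Function('B')(z) = 0 (Function('B')(z) = Mul(Mul(2, z), 0) = 0)
U = 11
Pow(Add(Mul(Function('B')(0), Add(U, Function('W')(Function('s')(Function('K')(3))))), -497), 2) = Pow(Add(Mul(0, Add(11, Mul(4, Pow(3, 2)))), -497), 2) = Pow(Add(Mul(0, Add(11, Mul(4, 9))), -497), 2) = Pow(Add(Mul(0, Add(11, 36)), -497), 2) = Pow(Add(Mul(0, 47), -497), 2) = Pow(Add(0, -497), 2) = Pow(-497, 2) = 247009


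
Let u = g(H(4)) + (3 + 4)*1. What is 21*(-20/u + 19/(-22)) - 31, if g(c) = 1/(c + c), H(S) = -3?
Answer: -99761/902 ≈ -110.60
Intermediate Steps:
g(c) = 1/(2*c)
u = 41/6 (u = (½)/(-3) + (3 + 4)*1 = (½)*(-⅓) + 7*1 = -⅙ + 7 = 41/6 ≈ 6.8333)
21*(-20/u + 19/(-22)) - 31 = 21*(-20/41/6 + 19/(-22)) - 31 = 21*(-20*6/41 + 19*(-1/22)) - 31 = 21*(-120/41 - 19/22) - 31 = 21*(-3419/902) - 31 = -71799/902 - 31 = -99761/902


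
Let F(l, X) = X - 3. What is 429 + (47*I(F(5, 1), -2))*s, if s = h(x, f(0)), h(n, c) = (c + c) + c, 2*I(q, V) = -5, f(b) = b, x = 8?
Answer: 429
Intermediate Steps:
F(l, X) = -3 + X
I(q, V) = -5/2 (I(q, V) = (½)*(-5) = -5/2)
h(n, c) = 3*c (h(n, c) = 2*c + c = 3*c)
s = 0 (s = 3*0 = 0)
429 + (47*I(F(5, 1), -2))*s = 429 + (47*(-5/2))*0 = 429 - 235/2*0 = 429 + 0 = 429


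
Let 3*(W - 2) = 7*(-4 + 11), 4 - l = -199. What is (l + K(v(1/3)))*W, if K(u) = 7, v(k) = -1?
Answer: 3850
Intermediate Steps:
l = 203 (l = 4 - 1*(-199) = 4 + 199 = 203)
W = 55/3 (W = 2 + (7*(-4 + 11))/3 = 2 + (7*7)/3 = 2 + (⅓)*49 = 2 + 49/3 = 55/3 ≈ 18.333)
(l + K(v(1/3)))*W = (203 + 7)*(55/3) = 210*(55/3) = 3850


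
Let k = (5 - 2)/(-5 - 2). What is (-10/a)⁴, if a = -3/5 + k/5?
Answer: 937890625/20736 ≈ 45230.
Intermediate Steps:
k = -3/7 (k = 3/(-7) = 3*(-⅐) = -3/7 ≈ -0.42857)
a = -24/35 (a = -3/5 - 3/7/5 = -3*⅕ - 3/7*⅕ = -⅗ - 3/35 = -24/35 ≈ -0.68571)
(-10/a)⁴ = (-10/(-24/35))⁴ = (-10*(-35/24))⁴ = (175/12)⁴ = 937890625/20736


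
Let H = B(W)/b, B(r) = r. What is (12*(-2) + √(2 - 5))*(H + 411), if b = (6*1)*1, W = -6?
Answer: -9840 + 410*I*√3 ≈ -9840.0 + 710.14*I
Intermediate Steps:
b = 6 (b = 6*1 = 6)
H = -1 (H = -6/6 = -6*⅙ = -1)
(12*(-2) + √(2 - 5))*(H + 411) = (12*(-2) + √(2 - 5))*(-1 + 411) = (-24 + √(-3))*410 = (-24 + I*√3)*410 = -9840 + 410*I*√3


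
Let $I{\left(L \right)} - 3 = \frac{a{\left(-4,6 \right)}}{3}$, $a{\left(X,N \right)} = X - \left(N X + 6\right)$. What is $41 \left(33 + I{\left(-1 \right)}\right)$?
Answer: $\frac{5002}{3} \approx 1667.3$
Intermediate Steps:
$a{\left(X,N \right)} = -6 + X - N X$ ($a{\left(X,N \right)} = X - \left(6 + N X\right) = -6 + X - N X$)
$I{\left(L \right)} = \frac{23}{3}$ ($I{\left(L \right)} = 3 + \frac{-6 - 4 - 6 \left(-4\right)}{3} = 3 + \left(-6 - 4 + 24\right) \frac{1}{3} = 3 + 14 \cdot \frac{1}{3} = 3 + \frac{14}{3} = \frac{23}{3}$)
$41 \left(33 + I{\left(-1 \right)}\right) = 41 \left(33 + \frac{23}{3}\right) = 41 \cdot \frac{122}{3} = \frac{5002}{3}$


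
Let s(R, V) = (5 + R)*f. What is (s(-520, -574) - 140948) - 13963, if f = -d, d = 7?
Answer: -151306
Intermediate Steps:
f = -7 (f = -1*7 = -7)
s(R, V) = -35 - 7*R (s(R, V) = (5 + R)*(-7) = -35 - 7*R)
(s(-520, -574) - 140948) - 13963 = ((-35 - 7*(-520)) - 140948) - 13963 = ((-35 + 3640) - 140948) - 13963 = (3605 - 140948) - 13963 = -137343 - 13963 = -151306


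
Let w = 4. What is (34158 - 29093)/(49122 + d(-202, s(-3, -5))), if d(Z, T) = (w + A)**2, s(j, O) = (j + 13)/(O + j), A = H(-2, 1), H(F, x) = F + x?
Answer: 5065/49131 ≈ 0.10309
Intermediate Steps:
A = -1 (A = -2 + 1 = -1)
s(j, O) = (13 + j)/(O + j)
d(Z, T) = 9 (d(Z, T) = (4 - 1)**2 = 3**2 = 9)
(34158 - 29093)/(49122 + d(-202, s(-3, -5))) = (34158 - 29093)/(49122 + 9) = 5065/49131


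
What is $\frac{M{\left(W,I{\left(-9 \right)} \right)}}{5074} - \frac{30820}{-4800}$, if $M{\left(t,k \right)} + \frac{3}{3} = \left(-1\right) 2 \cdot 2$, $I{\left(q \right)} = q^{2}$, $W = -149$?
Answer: $\frac{3908917}{608880} \approx 6.4198$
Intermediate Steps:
$M{\left(t,k \right)} = -5$ ($M{\left(t,k \right)} = -1 + \left(-1\right) 2 \cdot 2 = -1 - 4 = -5$)
$\frac{M{\left(W,I{\left(-9 \right)} \right)}}{5074} - \frac{30820}{-4800} = - \frac{5}{5074} - \frac{30820}{-4800} = \left(-5\right) \frac{1}{5074} - - \frac{1541}{240} = - \frac{5}{5074} + \frac{1541}{240} = \frac{3908917}{608880}$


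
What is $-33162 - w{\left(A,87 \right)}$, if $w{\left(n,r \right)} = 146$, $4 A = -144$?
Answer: $-33308$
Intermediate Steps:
$A = -36$ ($A = \frac{1}{4} \left(-144\right) = -36$)
$-33162 - w{\left(A,87 \right)} = -33162 - 146 = -33308$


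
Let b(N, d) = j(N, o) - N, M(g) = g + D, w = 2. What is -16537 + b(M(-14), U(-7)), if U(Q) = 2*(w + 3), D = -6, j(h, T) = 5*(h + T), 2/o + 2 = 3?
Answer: -16607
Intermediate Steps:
o = 2 (o = 2/(-2 + 3) = 2/1 = 2*1 = 2)
j(h, T) = 5*T + 5*h (j(h, T) = 5*(T + h) = 5*T + 5*h)
U(Q) = 10 (U(Q) = 2*(2 + 3) = 2*5 = 10)
M(g) = -6 + g (M(g) = g - 6 = -6 + g)
b(N, d) = 10 + 4*N (b(N, d) = (5*2 + 5*N) - N = (10 + 5*N) - N = 10 + 4*N)
-16537 + b(M(-14), U(-7)) = -16537 + (10 + 4*(-6 - 14)) = -16537 + (10 + 4*(-20)) = -16537 + (10 - 80) = -16537 - 70 = -16607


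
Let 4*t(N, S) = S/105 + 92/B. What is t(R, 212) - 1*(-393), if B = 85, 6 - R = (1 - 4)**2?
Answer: 702889/1785 ≈ 393.78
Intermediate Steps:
R = -3 (R = 6 - (1 - 4)**2 = 6 - 1*(-3)**2 = 6 - 1*9 = 6 - 9 = -3)
t(N, S) = 23/85 + S/420 (t(N, S) = (S/105 + 92/85)/4 = (92/85 + S/105)/4 = 23/85 + S/420)
t(R, 212) - 1*(-393) = (23/85 + (1/420)*212) - 1*(-393) = (23/85 + 53/105) + 393 = 1384/1785 + 393 = 702889/1785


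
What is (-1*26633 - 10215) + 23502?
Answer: -13346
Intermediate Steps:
(-1*26633 - 10215) + 23502 = (-26633 - 10215) + 23502 = -36848 + 23502 = -13346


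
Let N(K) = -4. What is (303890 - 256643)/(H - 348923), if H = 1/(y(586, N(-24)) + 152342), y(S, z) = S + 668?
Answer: -2418983404/17864392369 ≈ -0.13541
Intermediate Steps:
y(S, z) = 668 + S
H = 1/153596 (H = 1/((668 + 586) + 152342) = 1/(1254 + 152342) = 1/153596 ≈ 6.5106e-6)
(303890 - 256643)/(H - 348923) = (303890 - 256643)/(1/153596 - 348923) = 47247/(-53593177107/153596) = 47247*(-153596/53593177107) = -2418983404/17864392369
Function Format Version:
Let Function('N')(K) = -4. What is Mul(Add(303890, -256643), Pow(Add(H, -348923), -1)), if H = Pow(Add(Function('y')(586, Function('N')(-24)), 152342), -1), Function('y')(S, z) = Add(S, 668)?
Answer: Rational(-2418983404, 17864392369) ≈ -0.13541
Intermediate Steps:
Function('y')(S, z) = Add(668, S)
H = Rational(1, 153596) (H = Pow(Add(Add(668, 586), 152342), -1) = Pow(Add(1254, 152342), -1) = Pow(153596, -1) = Rational(1, 153596) ≈ 6.5106e-6)
Mul(Add(303890, -256643), Pow(Add(H, -348923), -1)) = Mul(Add(303890, -256643), Pow(Add(Rational(1, 153596), -348923), -1)) = Mul(47247, Pow(Rational(-53593177107, 153596), -1)) = Mul(47247, Rational(-153596, 53593177107)) = Rational(-2418983404, 17864392369)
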